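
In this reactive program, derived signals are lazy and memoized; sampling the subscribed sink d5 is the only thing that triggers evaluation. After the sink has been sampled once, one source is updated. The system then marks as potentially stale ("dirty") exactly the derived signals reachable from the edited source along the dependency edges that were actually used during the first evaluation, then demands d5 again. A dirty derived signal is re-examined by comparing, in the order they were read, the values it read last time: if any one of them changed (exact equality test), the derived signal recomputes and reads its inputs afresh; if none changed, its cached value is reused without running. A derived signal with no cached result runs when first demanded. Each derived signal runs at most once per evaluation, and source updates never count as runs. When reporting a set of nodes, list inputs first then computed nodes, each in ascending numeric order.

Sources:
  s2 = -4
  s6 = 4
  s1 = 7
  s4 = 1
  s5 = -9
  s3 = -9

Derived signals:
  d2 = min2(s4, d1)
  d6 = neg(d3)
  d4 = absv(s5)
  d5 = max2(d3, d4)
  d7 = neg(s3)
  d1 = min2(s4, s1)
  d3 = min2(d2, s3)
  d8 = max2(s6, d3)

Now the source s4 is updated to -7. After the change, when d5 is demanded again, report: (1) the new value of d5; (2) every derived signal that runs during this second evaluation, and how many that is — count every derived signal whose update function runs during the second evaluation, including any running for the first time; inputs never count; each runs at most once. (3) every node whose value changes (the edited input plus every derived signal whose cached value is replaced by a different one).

Demanding d5 again yields 9.
3 derived signals run: d1, d2, d3.
The nodes whose values change: s4, d1, d2.
Note the absorption at d3: it re-runs yet its value is the same, leaving the output's value untouched.

First demand of the output computes:
  d1 = min2(1, 7) = 1
  d2 = min2(1, 1) = 1
  d3 = min2(1, -9) = -9
  d4 = absv(-9) = 9
  d5 = max2(-9, 9) = 9

After the edit, cleaning proceeds:
  d1: a read changed (s4 1->-7) — executes, giving -7.
  d2: a read changed (s4 1->-7; d1 1->-7) — executes, giving -7.
  d3: a read changed (d2 1->-7) — executes, giving -9 — identical to its old value.
  d5: dirty, but its reads are unchanged (d3 unchanged, d4 unchanged); cached 9 stands.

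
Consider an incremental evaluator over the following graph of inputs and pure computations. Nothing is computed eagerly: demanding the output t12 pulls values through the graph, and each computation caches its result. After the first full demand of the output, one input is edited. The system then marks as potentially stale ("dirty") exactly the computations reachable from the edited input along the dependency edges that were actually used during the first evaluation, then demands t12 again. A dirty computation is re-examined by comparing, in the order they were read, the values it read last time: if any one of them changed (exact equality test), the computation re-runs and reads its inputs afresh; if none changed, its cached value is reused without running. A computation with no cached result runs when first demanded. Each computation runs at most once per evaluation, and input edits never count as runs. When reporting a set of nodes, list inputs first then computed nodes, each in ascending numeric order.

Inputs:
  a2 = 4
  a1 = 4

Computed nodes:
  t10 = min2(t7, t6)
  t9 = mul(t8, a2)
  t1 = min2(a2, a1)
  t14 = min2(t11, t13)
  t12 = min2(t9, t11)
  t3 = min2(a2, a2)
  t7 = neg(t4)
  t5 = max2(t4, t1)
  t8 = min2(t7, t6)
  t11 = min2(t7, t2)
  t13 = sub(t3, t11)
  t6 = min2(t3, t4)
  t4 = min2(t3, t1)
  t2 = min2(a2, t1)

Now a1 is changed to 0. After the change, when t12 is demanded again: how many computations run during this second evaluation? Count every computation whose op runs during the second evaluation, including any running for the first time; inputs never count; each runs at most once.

Initial pass — values computed on the first demand:
  t1 = min2(4, 4) = 4
  t2 = min2(4, 4) = 4
  t3 = min2(4, 4) = 4
  t4 = min2(4, 4) = 4
  t6 = min2(4, 4) = 4
  t7 = neg(4) = -4
  t8 = min2(-4, 4) = -4
  t9 = mul(-4, 4) = -16
  t11 = min2(-4, 4) = -4
  t12 = min2(-16, -4) = -16

Second demand — change propagation:
  t1: re-runs because a1 4->0; new result 0.
  t2: re-runs because t1 4->0; new result 0.
  t4: re-runs because t1 4->0; new result 0.
  t6: re-runs because t4 4->0; new result 0.
  t7: re-runs because t4 4->0; new result 0.
  t8: re-runs because t7 -4->0; t6 4->0; new result 0.
  t9: re-runs because t8 -4->0; new result 0.
  t11: re-runs because t7 -4->0; t2 4->0; new result 0.
  t12: re-runs because t9 -16->0; t11 -4->0; new result 0.

Run set: t1, t2, t4, t6, t7, t8, t9, t11, t12 (9 run).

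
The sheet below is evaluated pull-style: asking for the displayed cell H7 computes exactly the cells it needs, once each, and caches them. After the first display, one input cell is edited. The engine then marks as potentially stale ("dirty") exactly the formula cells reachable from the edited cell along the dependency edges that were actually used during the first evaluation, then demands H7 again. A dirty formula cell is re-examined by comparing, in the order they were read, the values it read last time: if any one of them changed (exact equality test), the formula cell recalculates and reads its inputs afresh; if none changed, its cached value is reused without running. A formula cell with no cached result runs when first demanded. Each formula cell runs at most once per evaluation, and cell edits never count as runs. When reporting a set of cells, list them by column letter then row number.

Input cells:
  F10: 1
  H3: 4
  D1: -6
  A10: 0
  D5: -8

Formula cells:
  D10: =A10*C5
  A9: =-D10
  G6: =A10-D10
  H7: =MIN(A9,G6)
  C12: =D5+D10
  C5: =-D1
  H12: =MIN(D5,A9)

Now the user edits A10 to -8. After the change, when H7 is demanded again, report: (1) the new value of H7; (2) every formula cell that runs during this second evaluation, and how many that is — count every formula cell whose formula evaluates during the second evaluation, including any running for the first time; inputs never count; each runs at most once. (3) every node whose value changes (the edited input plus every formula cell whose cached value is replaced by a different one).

Demanding H7 again yields 40.
4 formula cells run: A9, D10, G6, H7.
The nodes whose values change: A9, A10, D10, G6, H7.

First demand of the output computes:
  C5 = -(-6) = 6
  D10 = 0 * 6 = 0
  A9 = -(0) = 0
  G6 = 0 - 0 = 0
  H7 = MIN(0, 0) = 0

After the edit, cleaning proceeds:
  D10: a read changed (A10 0->-8) — executes, giving -48.
  A9: a read changed (D10 0->-48) — executes, giving 48.
  G6: a read changed (A10 0->-8; D10 0->-48) — executes, giving 40.
  H7: a read changed (A9 0->48; G6 0->40) — executes, giving 40.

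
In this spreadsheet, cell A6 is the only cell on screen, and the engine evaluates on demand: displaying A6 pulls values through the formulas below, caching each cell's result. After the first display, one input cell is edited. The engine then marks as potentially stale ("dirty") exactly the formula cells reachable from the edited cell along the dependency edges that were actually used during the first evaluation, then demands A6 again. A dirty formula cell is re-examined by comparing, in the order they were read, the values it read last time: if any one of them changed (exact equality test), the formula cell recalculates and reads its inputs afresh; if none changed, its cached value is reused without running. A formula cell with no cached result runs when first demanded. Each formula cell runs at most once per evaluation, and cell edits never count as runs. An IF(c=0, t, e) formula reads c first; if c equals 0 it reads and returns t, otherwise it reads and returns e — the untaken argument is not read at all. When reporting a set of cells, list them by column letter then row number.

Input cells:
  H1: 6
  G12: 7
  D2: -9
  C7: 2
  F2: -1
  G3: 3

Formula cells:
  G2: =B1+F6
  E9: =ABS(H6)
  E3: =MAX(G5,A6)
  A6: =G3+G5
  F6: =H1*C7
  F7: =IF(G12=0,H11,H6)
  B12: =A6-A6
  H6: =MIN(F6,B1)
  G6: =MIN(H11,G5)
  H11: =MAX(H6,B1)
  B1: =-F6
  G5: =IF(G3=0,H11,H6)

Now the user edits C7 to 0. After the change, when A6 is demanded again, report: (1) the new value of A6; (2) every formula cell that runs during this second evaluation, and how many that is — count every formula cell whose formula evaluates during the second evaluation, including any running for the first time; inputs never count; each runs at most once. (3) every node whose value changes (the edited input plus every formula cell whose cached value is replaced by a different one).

Initial pass — values computed on the first demand:
  F6 = 6 * 2 = 12
  B1 = -(12) = -12
  H6 = MIN(12, -12) = -12
  G5 = IF(G3=0: G3=3 -> else branch H6) = -12
  A6 = 3 + -12 = -9

Second demand — change propagation:
  F6: re-runs because C7 2->0; new result 0.
  B1: re-runs because F6 12->0; new result 0.
  H6: re-runs because F6 12->0; B1 -12->0; new result 0.
  G5: re-runs because H6 -12->0; new result 0.
  A6: re-runs because G5 -12->0; new result 3.

A6 now evaluates to 3.
Run set: A6, B1, F6, G5, H6 (5 run).
Changed values: A6, B1, C7, F6, G5, H6.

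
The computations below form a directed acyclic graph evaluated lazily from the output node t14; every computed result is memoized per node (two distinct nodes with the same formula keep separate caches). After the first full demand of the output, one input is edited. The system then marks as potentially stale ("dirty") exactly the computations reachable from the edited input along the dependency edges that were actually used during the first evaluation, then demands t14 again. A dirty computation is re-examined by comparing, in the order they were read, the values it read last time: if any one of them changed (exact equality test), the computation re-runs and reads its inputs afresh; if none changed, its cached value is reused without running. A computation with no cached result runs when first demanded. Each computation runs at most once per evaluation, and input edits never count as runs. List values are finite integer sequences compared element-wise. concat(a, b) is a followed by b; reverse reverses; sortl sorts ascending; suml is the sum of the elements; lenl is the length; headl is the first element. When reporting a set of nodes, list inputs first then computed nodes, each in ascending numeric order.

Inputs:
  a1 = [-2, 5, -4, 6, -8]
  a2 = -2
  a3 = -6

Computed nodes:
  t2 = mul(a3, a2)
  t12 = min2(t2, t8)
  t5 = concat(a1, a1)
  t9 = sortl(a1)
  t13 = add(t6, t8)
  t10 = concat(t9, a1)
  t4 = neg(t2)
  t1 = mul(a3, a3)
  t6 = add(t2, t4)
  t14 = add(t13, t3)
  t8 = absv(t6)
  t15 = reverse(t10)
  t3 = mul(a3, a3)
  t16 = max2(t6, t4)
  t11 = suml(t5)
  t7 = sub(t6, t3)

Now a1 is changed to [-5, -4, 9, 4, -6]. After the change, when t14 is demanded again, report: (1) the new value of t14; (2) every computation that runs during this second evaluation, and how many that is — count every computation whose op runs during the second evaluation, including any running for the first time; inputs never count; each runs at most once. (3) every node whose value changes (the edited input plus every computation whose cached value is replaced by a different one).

First demand of the output computes:
  t2 = mul(-6, -2) = 12
  t3 = mul(-6, -6) = 36
  t4 = neg(12) = -12
  t6 = add(12, -12) = 0
  t8 = absv(0) = 0
  t13 = add(0, 0) = 0
  t14 = add(0, 36) = 36

After the edit, cleaning proceeds:
  a1 only reaches undemanded nodes; the second demand re-runs nothing.

Note the shortcut — a1 feeds only undemanded nodes, so no recomputation happens.

Demanding t14 again yields 36.
0 computations run: none.
The nodes whose values change: a1.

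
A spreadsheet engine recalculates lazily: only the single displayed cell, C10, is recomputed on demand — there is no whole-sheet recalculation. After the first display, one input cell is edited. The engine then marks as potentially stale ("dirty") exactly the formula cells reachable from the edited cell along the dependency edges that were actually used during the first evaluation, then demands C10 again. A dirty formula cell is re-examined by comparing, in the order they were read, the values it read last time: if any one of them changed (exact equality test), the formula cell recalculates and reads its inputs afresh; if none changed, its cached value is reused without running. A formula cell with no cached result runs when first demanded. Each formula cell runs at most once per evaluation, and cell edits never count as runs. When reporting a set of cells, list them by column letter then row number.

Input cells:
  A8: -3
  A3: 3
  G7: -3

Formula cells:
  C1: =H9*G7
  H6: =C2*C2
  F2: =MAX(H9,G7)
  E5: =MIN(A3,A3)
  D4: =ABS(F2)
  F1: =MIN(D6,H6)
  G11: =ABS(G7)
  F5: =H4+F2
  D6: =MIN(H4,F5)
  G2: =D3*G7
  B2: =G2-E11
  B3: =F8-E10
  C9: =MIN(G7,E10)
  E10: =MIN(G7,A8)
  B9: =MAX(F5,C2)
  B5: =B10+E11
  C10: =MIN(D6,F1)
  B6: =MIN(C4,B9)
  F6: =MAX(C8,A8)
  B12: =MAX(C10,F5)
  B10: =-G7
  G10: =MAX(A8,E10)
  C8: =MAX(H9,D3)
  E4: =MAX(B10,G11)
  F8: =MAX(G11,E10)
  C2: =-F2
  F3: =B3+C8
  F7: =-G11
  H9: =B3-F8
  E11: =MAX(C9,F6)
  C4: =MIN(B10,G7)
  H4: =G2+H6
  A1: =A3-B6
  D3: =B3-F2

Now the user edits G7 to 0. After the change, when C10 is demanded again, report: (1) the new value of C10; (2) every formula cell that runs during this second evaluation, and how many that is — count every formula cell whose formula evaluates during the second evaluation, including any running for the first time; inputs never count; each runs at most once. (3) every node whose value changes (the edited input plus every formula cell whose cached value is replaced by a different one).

New value of C10: 9.
Formula cells that run: B3, C10, D3, D6, E10, F1, F2, F5, F8, G2, G11, H4, H9 — 13 in total.
Values that change: B3, C10, D3, D6, F1, F5, F8, G2, G7, G11, H4.
Key observation: the cutoff stops propagation at C2 — its inputs' values are unchanged, so it reuses its cache.

First evaluation (everything demanded from the output):
  E10 = MIN(-3, -3) = -3
  G11 = ABS(-3) = 3
  F8 = MAX(3, -3) = 3
  B3 = 3 - -3 = 6
  H9 = 6 - 3 = 3
  F2 = MAX(3, -3) = 3
  C2 = -(3) = -3
  D3 = 6 - 3 = 3
  G2 = 3 * -3 = -9
  H6 = -3 * -3 = 9
  H4 = -9 + 9 = 0
  F5 = 0 + 3 = 3
  D6 = MIN(0, 3) = 0
  F1 = MIN(0, 9) = 0
  C10 = MIN(0, 0) = 0

Propagation after the edit:
  E10: runs — G7 -3->0; result -3 (same value as before).
  G11: runs — G7 -3->0; result 0.
  F8: runs — G11 3->0; result 0.
  B3: runs — F8 3->0; result 3.
  H9: runs — B3 6->3; F8 3->0; result 3 (same value as before).
  F2: runs — G7 -3->0; result 3 (same value as before).
  C2: checked — values it read are unchanged (F2 unchanged); reused cached -3 without running.
  D3: runs — B3 6->3; result 0.
  G2: runs — D3 3->0; G7 -3->0; result 0.
  H6: checked — values it read are unchanged (C2 unchanged, C2 unchanged); reused cached 9 without running.
  H4: runs — G2 -9->0; result 9.
  F5: runs — H4 0->9; result 12.
  D6: runs — H4 0->9; F5 3->12; result 9.
  F1: runs — D6 0->9; result 9.
  C10: runs — D6 0->9; F1 0->9; result 9.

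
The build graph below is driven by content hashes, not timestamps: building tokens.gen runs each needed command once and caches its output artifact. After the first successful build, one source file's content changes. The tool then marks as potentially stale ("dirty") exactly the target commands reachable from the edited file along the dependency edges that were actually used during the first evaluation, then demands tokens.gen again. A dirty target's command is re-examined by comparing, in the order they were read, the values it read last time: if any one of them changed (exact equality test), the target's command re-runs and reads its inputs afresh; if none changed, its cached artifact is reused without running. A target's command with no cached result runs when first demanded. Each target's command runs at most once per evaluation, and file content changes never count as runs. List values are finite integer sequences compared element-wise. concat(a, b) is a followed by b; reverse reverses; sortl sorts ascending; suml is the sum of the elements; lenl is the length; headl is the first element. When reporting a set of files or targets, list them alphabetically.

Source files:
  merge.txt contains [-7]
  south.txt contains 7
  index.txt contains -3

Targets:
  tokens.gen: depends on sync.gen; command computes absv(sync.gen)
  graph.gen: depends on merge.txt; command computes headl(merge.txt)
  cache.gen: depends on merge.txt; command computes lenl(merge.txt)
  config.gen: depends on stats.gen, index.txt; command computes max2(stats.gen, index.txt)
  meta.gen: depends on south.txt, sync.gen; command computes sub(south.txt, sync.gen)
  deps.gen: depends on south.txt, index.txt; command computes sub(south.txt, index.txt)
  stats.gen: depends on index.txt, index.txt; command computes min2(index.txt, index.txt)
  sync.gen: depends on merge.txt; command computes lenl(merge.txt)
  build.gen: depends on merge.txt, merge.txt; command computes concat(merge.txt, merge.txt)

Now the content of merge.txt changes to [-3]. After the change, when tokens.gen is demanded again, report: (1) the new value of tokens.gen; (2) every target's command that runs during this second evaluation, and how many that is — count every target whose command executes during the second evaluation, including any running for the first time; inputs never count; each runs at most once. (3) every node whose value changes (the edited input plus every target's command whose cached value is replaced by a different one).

Initial pass — values computed on the first demand:
  sync.gen = lenl([-7]) = 1
  tokens.gen = absv(1) = 1

Second demand — change propagation:
  sync.gen: re-runs because merge.txt [-7]->[-3]; new result 1 (unchanged).
  tokens.gen: re-examined; everything it read last time is the same (sync.gen unchanged) — cache 1 kept, no run.

The important point: sync.gen recomputes to an identical value, and the output ends up unchanged.

tokens.gen now evaluates to 1.
Run set: sync.gen (1 run).
Changed values: merge.txt.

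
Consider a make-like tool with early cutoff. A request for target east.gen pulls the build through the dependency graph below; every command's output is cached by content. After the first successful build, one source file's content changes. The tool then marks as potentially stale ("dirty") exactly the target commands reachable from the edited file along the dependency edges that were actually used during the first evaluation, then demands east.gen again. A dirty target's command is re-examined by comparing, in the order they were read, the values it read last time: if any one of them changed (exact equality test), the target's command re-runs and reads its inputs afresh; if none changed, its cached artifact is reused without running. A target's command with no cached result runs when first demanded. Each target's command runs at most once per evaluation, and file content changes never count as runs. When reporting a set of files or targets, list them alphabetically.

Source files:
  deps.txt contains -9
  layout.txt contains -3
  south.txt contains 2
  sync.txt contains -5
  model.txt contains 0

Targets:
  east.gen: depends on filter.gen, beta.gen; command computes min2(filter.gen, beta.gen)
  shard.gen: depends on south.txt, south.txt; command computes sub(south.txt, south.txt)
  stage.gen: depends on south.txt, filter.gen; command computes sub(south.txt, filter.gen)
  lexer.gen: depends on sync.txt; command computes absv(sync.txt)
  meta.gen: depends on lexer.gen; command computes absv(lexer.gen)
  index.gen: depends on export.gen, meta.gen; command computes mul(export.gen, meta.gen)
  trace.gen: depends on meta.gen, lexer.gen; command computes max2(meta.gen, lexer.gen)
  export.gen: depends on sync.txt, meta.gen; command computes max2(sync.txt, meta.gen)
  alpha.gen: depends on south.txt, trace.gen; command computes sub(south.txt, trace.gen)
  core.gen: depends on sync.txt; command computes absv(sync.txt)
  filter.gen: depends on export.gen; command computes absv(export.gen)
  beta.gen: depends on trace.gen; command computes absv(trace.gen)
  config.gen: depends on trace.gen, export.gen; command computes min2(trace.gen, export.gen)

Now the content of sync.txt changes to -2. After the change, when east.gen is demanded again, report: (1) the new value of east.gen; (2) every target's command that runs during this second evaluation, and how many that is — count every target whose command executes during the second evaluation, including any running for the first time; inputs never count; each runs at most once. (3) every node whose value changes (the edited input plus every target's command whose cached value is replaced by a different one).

Demanding east.gen again yields 2.
7 target commands run: beta.gen, east.gen, export.gen, filter.gen, lexer.gen, meta.gen, trace.gen.
The nodes whose values change: beta.gen, east.gen, export.gen, filter.gen, lexer.gen, meta.gen, sync.txt, trace.gen.

First demand of the output computes:
  lexer.gen = absv(-5) = 5
  meta.gen = absv(5) = 5
  export.gen = max2(-5, 5) = 5
  filter.gen = absv(5) = 5
  trace.gen = max2(5, 5) = 5
  beta.gen = absv(5) = 5
  east.gen = min2(5, 5) = 5

After the edit, cleaning proceeds:
  lexer.gen: a read changed (sync.txt -5->-2) — executes, giving 2.
  meta.gen: a read changed (lexer.gen 5->2) — executes, giving 2.
  export.gen: a read changed (sync.txt -5->-2; meta.gen 5->2) — executes, giving 2.
  filter.gen: a read changed (export.gen 5->2) — executes, giving 2.
  trace.gen: a read changed (meta.gen 5->2; lexer.gen 5->2) — executes, giving 2.
  beta.gen: a read changed (trace.gen 5->2) — executes, giving 2.
  east.gen: a read changed (filter.gen 5->2; beta.gen 5->2) — executes, giving 2.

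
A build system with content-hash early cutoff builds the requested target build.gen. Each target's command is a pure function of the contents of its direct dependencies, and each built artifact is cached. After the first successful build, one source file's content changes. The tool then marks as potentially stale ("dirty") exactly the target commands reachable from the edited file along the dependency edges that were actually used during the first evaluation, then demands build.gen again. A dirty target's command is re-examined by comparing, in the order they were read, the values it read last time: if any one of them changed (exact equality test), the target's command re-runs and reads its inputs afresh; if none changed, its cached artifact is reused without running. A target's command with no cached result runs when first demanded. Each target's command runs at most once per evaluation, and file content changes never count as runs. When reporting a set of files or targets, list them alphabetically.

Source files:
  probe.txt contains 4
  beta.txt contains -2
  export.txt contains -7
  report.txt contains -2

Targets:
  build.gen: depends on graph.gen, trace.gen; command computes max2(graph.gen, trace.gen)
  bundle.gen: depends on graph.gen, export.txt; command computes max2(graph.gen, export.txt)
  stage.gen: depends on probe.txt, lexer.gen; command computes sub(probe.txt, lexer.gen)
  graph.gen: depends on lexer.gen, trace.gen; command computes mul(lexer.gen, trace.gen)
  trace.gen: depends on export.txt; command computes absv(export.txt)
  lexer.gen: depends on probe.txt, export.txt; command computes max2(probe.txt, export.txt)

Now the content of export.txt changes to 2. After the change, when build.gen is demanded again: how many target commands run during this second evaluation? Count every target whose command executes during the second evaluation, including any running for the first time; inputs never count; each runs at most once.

First evaluation (everything demanded from the output):
  lexer.gen = max2(4, -7) = 4
  trace.gen = absv(-7) = 7
  graph.gen = mul(4, 7) = 28
  build.gen = max2(28, 7) = 28

Propagation after the edit:
  lexer.gen: runs — export.txt -7->2; result 4 (same value as before).
  trace.gen: runs — export.txt -7->2; result 2.
  graph.gen: runs — trace.gen 7->2; result 8.
  build.gen: runs — graph.gen 28->8; trace.gen 7->2; result 8.

Target commands that run: build.gen, graph.gen, lexer.gen, trace.gen — 4 in total.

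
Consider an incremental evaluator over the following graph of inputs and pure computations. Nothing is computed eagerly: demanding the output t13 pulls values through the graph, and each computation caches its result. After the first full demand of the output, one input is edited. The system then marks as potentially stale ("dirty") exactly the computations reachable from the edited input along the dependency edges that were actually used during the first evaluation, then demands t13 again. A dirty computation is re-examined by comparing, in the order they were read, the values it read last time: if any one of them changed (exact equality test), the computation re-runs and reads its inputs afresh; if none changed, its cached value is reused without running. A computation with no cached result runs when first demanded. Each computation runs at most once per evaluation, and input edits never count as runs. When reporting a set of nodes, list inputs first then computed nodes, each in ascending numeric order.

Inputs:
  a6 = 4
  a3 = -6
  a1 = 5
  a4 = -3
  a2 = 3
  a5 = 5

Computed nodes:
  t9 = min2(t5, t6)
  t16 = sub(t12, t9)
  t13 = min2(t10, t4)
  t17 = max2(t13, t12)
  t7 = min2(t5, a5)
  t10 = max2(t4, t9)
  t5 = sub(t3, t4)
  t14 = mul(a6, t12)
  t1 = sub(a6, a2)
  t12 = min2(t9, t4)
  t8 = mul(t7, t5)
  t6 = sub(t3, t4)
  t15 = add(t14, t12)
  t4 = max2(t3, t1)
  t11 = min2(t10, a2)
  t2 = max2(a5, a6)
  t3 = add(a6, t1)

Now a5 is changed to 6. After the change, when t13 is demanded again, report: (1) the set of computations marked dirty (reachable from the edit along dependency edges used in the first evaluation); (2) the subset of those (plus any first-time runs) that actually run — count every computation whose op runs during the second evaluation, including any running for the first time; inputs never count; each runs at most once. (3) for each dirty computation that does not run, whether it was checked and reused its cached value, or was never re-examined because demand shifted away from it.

Initial pass — values computed on the first demand:
  t1 = sub(4, 3) = 1
  t3 = add(4, 1) = 5
  t4 = max2(5, 1) = 5
  t5 = sub(5, 5) = 0
  t6 = sub(5, 5) = 0
  t9 = min2(0, 0) = 0
  t10 = max2(5, 0) = 5
  t13 = min2(5, 5) = 5

Second demand — change propagation:
  no demanded computation ever read a5, so the edit dirties nothing and nothing runs.

The important point: nothing the output needs ever reads a5, so the edit is invisible to it.

Dirty set: none.
Run set: none (0 run).
All dirty computations ended up running.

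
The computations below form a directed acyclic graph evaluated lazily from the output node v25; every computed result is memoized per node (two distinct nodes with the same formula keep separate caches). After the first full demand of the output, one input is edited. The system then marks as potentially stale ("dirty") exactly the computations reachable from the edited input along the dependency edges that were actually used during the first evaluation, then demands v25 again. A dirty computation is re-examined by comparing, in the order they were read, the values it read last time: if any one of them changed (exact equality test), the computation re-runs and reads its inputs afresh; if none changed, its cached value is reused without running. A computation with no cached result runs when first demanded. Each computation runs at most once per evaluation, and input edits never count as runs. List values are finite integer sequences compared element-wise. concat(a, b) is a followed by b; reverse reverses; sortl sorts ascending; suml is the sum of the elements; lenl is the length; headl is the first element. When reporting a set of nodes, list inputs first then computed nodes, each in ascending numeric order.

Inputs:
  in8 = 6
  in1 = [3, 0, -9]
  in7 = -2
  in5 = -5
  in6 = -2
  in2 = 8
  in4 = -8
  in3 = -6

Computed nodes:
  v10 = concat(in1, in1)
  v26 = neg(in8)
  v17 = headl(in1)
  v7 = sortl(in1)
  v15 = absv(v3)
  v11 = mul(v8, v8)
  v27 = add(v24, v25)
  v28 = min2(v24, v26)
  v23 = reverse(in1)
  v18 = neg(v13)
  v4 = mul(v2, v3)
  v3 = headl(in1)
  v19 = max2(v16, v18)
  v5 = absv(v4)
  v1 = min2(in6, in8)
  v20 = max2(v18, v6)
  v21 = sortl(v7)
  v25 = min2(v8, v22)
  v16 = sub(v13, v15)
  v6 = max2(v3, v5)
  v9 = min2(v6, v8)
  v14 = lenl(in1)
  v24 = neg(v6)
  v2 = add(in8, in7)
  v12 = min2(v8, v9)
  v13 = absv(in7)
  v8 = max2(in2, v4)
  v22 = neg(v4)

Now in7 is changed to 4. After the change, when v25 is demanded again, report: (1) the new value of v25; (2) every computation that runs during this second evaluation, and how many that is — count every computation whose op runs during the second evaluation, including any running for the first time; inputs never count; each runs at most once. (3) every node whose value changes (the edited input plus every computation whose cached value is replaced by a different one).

Demanding v25 again yields -30.
5 computations run: v2, v4, v8, v22, v25.
The nodes whose values change: in7, v2, v4, v8, v22, v25.

First demand of the output computes:
  v2 = add(6, -2) = 4
  v3 = headl([3, 0, -9]) = 3
  v4 = mul(4, 3) = 12
  v8 = max2(8, 12) = 12
  v22 = neg(12) = -12
  v25 = min2(12, -12) = -12

After the edit, cleaning proceeds:
  v2: a read changed (in7 -2->4) — executes, giving 10.
  v4: a read changed (v2 4->10) — executes, giving 30.
  v8: a read changed (v4 12->30) — executes, giving 30.
  v22: a read changed (v4 12->30) — executes, giving -30.
  v25: a read changed (v8 12->30; v22 -12->-30) — executes, giving -30.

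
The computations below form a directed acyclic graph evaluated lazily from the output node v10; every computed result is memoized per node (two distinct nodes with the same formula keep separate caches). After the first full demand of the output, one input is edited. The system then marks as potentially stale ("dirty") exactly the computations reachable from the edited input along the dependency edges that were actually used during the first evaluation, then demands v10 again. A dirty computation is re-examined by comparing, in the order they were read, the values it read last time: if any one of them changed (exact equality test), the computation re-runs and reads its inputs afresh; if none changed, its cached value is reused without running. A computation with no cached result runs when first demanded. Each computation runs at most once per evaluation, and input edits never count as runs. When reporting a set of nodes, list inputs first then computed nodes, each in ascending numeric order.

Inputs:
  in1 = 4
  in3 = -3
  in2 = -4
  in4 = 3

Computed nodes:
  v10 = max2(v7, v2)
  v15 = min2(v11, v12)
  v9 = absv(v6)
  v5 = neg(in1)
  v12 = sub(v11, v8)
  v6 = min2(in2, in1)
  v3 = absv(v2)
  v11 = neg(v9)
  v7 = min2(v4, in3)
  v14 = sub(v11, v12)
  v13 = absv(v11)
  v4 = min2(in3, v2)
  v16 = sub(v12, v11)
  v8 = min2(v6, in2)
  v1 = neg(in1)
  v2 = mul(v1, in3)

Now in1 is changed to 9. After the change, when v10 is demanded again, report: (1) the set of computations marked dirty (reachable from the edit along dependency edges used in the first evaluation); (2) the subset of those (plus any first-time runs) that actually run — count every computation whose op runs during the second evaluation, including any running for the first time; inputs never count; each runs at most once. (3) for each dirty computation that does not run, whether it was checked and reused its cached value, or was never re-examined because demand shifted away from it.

The edit dirties: v1, v2, v4, v7, v10.
4 computations run: v1, v2, v4, v10.
Cache hits after checking: v7.
Note where the cutoff bites: v7 is checked, finds nothing changed, and keeps its cache.

First demand of the output computes:
  v1 = neg(4) = -4
  v2 = mul(-4, -3) = 12
  v4 = min2(-3, 12) = -3
  v7 = min2(-3, -3) = -3
  v10 = max2(-3, 12) = 12

After the edit, cleaning proceeds:
  v1: a read changed (in1 4->9) — executes, giving -9.
  v2: a read changed (v1 -4->-9) — executes, giving 27.
  v4: a read changed (v2 12->27) — executes, giving -3 — identical to its old value.
  v7: dirty, but its reads are unchanged (v4 unchanged, in3 unchanged); cached -3 stands.
  v10: a read changed (v2 12->27) — executes, giving 27.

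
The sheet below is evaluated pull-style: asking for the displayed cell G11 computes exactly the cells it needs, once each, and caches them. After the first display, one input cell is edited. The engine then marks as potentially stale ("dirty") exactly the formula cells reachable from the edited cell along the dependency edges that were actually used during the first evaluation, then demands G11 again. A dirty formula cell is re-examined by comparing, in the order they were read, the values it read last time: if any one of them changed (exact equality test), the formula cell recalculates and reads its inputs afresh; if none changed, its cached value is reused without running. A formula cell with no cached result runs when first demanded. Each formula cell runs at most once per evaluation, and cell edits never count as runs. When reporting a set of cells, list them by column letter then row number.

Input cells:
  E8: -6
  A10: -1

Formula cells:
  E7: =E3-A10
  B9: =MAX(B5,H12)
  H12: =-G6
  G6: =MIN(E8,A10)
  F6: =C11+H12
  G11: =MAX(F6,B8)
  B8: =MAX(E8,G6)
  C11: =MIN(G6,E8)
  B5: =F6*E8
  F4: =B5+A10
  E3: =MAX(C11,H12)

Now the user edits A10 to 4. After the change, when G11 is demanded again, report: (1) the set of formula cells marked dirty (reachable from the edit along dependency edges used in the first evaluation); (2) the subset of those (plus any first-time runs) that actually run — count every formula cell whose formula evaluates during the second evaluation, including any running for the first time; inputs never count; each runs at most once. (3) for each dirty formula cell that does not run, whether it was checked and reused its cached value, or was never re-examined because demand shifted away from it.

First demand of the output computes:
  G6 = MIN(-6, -1) = -6
  B8 = MAX(-6, -6) = -6
  C11 = MIN(-6, -6) = -6
  H12 = -(-6) = 6
  F6 = -6 + 6 = 0
  G11 = MAX(0, -6) = 0

After the edit, cleaning proceeds:
  G6: a read changed (A10 -1->4) — executes, giving -6 — identical to its old value.
  B8: dirty, but its reads are unchanged (E8 unchanged, G6 unchanged); cached -6 stands.
  C11: dirty, but its reads are unchanged (G6 unchanged, E8 unchanged); cached -6 stands.
  H12: dirty, but its reads are unchanged (G6 unchanged); cached 6 stands.
  F6: dirty, but its reads are unchanged (C11 unchanged, H12 unchanged); cached 0 stands.
  G11: dirty, but its reads are unchanged (F6 unchanged, B8 unchanged); cached 0 stands.

Note the absorption at G6: it re-runs yet its value is the same, leaving the output's value untouched.

The edit dirties: B8, C11, F6, G6, G11, H12.
1 formula cells run: G6.
Cache hits after checking: B8, C11, F6, G11, H12.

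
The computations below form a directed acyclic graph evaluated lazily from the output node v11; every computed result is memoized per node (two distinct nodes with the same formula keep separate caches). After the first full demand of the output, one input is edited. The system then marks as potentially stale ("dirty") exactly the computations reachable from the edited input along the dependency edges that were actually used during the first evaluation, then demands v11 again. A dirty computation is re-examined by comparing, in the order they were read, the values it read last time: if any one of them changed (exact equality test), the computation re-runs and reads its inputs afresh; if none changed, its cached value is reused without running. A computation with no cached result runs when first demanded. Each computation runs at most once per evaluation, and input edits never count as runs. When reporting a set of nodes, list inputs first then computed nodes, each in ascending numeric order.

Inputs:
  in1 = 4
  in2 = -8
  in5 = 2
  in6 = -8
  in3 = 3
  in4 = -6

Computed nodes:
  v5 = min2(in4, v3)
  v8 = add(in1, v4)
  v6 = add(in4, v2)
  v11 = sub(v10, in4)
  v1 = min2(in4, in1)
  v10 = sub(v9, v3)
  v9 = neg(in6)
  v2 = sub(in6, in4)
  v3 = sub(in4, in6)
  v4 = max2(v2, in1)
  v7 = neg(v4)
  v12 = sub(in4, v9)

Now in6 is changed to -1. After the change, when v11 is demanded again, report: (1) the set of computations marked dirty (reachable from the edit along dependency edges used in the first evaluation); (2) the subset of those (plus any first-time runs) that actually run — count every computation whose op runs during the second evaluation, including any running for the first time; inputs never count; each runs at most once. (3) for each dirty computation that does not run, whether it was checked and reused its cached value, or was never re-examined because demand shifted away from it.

First demand of the output computes:
  v3 = sub(-6, -8) = 2
  v9 = neg(-8) = 8
  v10 = sub(8, 2) = 6
  v11 = sub(6, -6) = 12

After the edit, cleaning proceeds:
  v3: a read changed (in6 -8->-1) — executes, giving -5.
  v9: a read changed (in6 -8->-1) — executes, giving 1.
  v10: a read changed (v9 8->1; v3 2->-5) — executes, giving 6 — identical to its old value.
  v11: dirty, but its reads are unchanged (v10 unchanged, in4 unchanged); cached 12 stands.

Note the absorption at v10: it re-runs yet its value is the same, leaving the output's value untouched.

The edit dirties: v3, v9, v10, v11.
3 computations run: v3, v9, v10.
Cache hits after checking: v11.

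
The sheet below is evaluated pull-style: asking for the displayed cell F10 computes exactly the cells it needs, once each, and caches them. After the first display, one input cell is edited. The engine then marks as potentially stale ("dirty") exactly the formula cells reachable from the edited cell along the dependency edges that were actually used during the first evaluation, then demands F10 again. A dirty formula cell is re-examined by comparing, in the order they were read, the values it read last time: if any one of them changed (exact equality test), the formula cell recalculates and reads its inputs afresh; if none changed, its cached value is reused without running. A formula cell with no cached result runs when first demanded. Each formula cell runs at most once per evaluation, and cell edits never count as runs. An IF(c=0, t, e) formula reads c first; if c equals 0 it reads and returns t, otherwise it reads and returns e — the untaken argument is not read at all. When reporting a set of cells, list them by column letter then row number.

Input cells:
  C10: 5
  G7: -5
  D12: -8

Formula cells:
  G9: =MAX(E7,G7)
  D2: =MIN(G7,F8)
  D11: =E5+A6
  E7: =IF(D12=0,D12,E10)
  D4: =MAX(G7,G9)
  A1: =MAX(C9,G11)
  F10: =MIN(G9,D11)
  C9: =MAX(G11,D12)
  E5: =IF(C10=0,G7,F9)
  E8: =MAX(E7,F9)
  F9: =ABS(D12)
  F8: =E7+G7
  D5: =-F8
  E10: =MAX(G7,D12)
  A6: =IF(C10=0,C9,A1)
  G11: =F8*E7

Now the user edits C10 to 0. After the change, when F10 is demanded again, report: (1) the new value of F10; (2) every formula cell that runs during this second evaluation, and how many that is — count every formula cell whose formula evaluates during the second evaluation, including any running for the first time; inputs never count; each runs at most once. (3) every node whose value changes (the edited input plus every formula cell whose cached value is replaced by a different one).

Demanding F10 again yields -5.
4 formula cells run: A6, D11, E5, F10.
The nodes whose values change: C10, D11, E5.

First demand of the output computes:
  E10 = MAX(-5, -8) = -5
  E7 = IF(D12=0: D12=-8 -> else branch E10) = -5
  F8 = -5 + -5 = -10
  F9 = ABS(-8) = 8
  E5 = IF(C10=0: C10=5 -> else branch F9) = 8
  G9 = MAX(-5, -5) = -5
  G11 = -10 * -5 = 50
  C9 = MAX(50, -8) = 50
  A1 = MAX(50, 50) = 50
  A6 = IF(C10=0: C10=5 -> else branch A1) = 50
  D11 = 8 + 50 = 58
  F10 = MIN(-5, 58) = -5

After the edit, cleaning proceeds:
  A6: a read changed (C10 5->0) — executes, giving 50 — identical to its old value.
  E5: a read changed (C10 5->0) — executes, giving -5.
  D11: a read changed (E5 8->-5) — executes, giving 45.
  F10: a read changed (D11 58->45) — executes, giving -5 — identical to its old value.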